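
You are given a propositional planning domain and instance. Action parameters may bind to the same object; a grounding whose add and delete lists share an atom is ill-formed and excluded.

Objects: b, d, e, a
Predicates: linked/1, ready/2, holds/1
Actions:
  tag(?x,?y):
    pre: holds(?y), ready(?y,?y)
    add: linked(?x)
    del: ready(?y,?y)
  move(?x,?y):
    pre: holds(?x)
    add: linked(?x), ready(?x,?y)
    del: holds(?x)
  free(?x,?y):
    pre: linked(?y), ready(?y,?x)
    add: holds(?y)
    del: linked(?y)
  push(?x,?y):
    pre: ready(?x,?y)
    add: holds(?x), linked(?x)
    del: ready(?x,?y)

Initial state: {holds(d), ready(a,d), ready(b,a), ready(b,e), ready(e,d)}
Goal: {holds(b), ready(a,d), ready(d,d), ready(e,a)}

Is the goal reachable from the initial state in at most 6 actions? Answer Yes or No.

1. move(d,d)  →  {linked(d), ready(a,d), ready(b,a), ready(b,e), ready(d,d), ready(e,d)}
2. push(b,e)  →  {holds(b), linked(b), linked(d), ready(a,d), ready(b,a), ready(d,d), ready(e,d)}
3. push(e,d)  →  {holds(b), holds(e), linked(b), linked(d), linked(e), ready(a,d), ready(b,a), ready(d,d)}
4. move(e,a)  →  {holds(b), linked(b), linked(d), linked(e), ready(a,d), ready(b,a), ready(d,d), ready(e,a)}
optimal plan length = 4; 4 ≤ 6

Yes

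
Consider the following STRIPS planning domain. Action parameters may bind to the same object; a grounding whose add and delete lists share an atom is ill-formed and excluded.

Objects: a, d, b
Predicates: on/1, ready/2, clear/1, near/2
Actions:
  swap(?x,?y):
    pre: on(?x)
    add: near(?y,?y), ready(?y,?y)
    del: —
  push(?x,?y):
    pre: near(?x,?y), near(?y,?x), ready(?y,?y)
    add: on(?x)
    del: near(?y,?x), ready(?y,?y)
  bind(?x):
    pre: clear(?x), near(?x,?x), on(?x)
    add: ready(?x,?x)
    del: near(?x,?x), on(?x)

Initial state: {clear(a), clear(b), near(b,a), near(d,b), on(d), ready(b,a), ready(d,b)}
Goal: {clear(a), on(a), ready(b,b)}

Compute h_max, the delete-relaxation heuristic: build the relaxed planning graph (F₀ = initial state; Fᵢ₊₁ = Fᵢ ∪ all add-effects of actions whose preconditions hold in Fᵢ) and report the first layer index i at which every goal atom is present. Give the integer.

F0 = init (7 atoms)
F1 = F0 ∪ {near(a,a), near(b,b), near(d,d), ready(a,a), ready(b,b), ready(d,d)}  (13 atoms)
F2 = F1 ∪ {on(a), on(b)}  (15 atoms)
goal ⊆ F2  ⇒  h_max = 2

2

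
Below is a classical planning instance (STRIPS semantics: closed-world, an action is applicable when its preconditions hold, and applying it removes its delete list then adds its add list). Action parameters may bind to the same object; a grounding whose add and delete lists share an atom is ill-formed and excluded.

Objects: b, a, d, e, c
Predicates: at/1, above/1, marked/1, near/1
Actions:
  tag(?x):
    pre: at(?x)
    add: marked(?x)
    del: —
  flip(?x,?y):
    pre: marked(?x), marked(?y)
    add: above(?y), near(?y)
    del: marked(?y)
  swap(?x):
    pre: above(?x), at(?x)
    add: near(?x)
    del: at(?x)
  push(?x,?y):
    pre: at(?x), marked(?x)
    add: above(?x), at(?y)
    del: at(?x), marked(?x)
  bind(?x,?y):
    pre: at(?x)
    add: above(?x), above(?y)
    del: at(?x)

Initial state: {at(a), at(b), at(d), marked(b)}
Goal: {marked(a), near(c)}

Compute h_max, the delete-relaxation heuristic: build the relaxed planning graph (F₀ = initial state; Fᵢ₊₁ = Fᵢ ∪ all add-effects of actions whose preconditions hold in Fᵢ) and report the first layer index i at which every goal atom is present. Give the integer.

2

F0 = init (4 atoms)
F1 = F0 ∪ {above(a), above(b), above(c), above(d), above(e), at(c), at(e), marked(a), marked(d), near(b)}  (14 atoms)
F2 = F1 ∪ {marked(c), marked(e), near(a), near(c), near(d), near(e)}  (20 atoms)
goal ⊆ F2  ⇒  h_max = 2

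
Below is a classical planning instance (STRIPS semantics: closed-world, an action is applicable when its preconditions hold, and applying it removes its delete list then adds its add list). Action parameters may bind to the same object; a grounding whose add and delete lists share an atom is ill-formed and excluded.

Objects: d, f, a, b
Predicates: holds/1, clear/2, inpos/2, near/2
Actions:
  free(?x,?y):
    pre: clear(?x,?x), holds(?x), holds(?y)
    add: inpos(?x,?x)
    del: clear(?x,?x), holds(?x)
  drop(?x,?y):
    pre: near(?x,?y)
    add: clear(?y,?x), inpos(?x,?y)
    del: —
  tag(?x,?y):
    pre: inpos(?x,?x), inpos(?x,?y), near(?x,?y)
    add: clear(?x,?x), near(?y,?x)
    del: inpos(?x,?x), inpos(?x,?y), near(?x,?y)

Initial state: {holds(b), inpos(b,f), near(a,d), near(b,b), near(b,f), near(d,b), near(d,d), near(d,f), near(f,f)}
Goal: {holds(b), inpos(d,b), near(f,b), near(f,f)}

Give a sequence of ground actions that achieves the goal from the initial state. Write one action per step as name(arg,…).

1. drop(d,b)  →  {clear(b,d), holds(b), inpos(b,f), inpos(d,b), near(a,d), near(b,b), near(b,f), near(d,b), near(d,d), near(d,f), near(f,f)}
2. drop(b,b)  →  {clear(b,b), clear(b,d), holds(b), inpos(b,b), inpos(b,f), inpos(d,b), near(a,d), near(b,b), near(b,f), near(d,b), near(d,d), near(d,f), near(f,f)}
3. tag(b,f)  →  {clear(b,b), clear(b,d), holds(b), inpos(d,b), near(a,d), near(b,b), near(d,b), near(d,d), near(d,f), near(f,b), near(f,f)}

drop(d,b); drop(b,b); tag(b,f)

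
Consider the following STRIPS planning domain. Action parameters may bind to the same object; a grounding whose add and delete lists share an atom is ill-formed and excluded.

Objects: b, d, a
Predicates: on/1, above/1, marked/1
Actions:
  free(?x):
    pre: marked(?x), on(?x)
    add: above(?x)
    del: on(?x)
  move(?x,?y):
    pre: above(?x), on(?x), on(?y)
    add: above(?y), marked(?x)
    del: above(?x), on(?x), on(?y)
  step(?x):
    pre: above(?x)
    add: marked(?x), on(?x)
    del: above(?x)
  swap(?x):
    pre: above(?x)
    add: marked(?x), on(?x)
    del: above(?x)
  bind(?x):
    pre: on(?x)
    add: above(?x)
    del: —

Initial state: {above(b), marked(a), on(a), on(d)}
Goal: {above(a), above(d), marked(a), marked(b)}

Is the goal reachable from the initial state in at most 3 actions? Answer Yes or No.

1. free(a)  →  {above(a), above(b), marked(a), on(d)}
2. step(b)  →  {above(a), marked(a), marked(b), on(b), on(d)}
3. bind(d)  →  {above(a), above(d), marked(a), marked(b), on(b), on(d)}
optimal plan length = 3; 3 ≤ 3

Yes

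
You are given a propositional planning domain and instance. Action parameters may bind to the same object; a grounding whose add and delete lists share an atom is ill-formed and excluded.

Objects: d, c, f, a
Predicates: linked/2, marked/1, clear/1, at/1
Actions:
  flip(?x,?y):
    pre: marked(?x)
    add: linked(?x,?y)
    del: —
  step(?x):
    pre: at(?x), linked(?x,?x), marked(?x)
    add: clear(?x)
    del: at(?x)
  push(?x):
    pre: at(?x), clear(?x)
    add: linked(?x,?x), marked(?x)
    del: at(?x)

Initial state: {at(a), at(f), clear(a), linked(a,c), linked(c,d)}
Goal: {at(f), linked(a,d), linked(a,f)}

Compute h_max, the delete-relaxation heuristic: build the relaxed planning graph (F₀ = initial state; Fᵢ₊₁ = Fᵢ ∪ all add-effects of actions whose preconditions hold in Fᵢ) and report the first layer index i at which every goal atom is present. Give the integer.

F0 = init (5 atoms)
F1 = F0 ∪ {linked(a,a), marked(a)}  (7 atoms)
F2 = F1 ∪ {linked(a,d), linked(a,f)}  (9 atoms)
goal ⊆ F2  ⇒  h_max = 2

2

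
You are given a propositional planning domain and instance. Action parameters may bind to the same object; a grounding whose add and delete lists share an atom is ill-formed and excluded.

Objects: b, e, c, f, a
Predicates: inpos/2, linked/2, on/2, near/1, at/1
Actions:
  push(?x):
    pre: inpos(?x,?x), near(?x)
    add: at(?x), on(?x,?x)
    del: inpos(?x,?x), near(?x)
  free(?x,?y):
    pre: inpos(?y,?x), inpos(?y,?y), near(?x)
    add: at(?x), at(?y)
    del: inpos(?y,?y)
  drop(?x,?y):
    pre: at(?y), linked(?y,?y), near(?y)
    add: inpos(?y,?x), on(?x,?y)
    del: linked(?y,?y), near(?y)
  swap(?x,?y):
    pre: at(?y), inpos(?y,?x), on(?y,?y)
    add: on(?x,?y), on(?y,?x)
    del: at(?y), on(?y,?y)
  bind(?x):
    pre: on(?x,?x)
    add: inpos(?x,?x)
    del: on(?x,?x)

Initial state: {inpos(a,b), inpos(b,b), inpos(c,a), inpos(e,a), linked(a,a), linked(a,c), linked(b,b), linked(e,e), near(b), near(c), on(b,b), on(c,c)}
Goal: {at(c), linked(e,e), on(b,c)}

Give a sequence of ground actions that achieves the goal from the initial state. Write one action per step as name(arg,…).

free(b,b); drop(c,b); swap(c,b); bind(c); push(c)

1. free(b,b)  →  {at(b), inpos(a,b), inpos(c,a), inpos(e,a), linked(a,a), linked(a,c), linked(b,b), linked(e,e), near(b), near(c), on(b,b), on(c,c)}
2. drop(c,b)  →  {at(b), inpos(a,b), inpos(b,c), inpos(c,a), inpos(e,a), linked(a,a), linked(a,c), linked(e,e), near(c), on(b,b), on(c,b), on(c,c)}
3. swap(c,b)  →  {inpos(a,b), inpos(b,c), inpos(c,a), inpos(e,a), linked(a,a), linked(a,c), linked(e,e), near(c), on(b,c), on(c,b), on(c,c)}
4. bind(c)  →  {inpos(a,b), inpos(b,c), inpos(c,a), inpos(c,c), inpos(e,a), linked(a,a), linked(a,c), linked(e,e), near(c), on(b,c), on(c,b)}
5. push(c)  →  {at(c), inpos(a,b), inpos(b,c), inpos(c,a), inpos(e,a), linked(a,a), linked(a,c), linked(e,e), on(b,c), on(c,b), on(c,c)}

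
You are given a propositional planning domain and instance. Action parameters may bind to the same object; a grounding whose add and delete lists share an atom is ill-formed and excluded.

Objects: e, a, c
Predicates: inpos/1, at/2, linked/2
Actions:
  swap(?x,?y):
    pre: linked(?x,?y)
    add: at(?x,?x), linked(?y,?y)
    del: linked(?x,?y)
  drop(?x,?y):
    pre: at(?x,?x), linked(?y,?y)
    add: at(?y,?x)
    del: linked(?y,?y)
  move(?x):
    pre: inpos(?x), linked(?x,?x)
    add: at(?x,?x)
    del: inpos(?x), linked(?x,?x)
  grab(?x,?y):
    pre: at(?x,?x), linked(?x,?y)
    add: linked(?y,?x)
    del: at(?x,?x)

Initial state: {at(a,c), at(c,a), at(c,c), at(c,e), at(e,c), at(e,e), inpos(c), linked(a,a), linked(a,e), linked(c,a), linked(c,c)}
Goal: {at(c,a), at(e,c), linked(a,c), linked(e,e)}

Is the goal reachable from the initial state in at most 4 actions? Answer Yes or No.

Yes

1. swap(a,e)  →  {at(a,a), at(a,c), at(c,a), at(c,c), at(c,e), at(e,c), at(e,e), inpos(c), linked(a,a), linked(c,a), linked(c,c), linked(e,e)}
2. grab(c,a)  →  {at(a,a), at(a,c), at(c,a), at(c,e), at(e,c), at(e,e), inpos(c), linked(a,a), linked(a,c), linked(c,a), linked(c,c), linked(e,e)}
optimal plan length = 2; 2 ≤ 4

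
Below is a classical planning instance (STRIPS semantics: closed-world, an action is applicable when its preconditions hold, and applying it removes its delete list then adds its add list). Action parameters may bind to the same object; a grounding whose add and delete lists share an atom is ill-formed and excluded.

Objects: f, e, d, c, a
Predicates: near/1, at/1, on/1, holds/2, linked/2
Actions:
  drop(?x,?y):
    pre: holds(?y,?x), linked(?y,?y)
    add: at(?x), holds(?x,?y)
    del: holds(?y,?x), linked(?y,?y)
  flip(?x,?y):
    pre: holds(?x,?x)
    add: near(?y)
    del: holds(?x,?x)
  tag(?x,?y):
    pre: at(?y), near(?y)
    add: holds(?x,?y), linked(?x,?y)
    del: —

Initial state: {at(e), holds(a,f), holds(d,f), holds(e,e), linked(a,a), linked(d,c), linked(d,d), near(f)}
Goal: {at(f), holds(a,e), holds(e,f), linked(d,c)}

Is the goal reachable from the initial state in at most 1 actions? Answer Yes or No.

No

1. drop(f,d)  →  {at(e), at(f), holds(a,f), holds(e,e), holds(f,d), linked(a,a), linked(d,c), near(f)}
2. flip(e,e)  →  {at(e), at(f), holds(a,f), holds(f,d), linked(a,a), linked(d,c), near(e), near(f)}
3. tag(e,f)  →  {at(e), at(f), holds(a,f), holds(e,f), holds(f,d), linked(a,a), linked(d,c), linked(e,f), near(e), near(f)}
4. tag(a,e)  →  {at(e), at(f), holds(a,e), holds(a,f), holds(e,f), holds(f,d), linked(a,a), linked(a,e), linked(d,c), linked(e,f), near(e), near(f)}
optimal plan length = 4; 4 > 1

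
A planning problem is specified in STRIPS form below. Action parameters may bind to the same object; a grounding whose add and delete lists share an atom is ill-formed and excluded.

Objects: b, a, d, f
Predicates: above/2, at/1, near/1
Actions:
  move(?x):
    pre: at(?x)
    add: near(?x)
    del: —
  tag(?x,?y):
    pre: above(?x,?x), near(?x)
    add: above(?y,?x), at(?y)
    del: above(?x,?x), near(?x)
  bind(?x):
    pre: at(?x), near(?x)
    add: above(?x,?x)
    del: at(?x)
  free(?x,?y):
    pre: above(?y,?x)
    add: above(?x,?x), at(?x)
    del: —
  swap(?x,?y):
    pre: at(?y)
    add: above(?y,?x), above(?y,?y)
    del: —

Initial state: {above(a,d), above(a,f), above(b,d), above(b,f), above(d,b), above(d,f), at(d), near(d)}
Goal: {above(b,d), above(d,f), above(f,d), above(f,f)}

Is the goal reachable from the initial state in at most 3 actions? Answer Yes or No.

Yes

1. free(f,b)  →  {above(a,d), above(a,f), above(b,d), above(b,f), above(d,b), above(d,f), above(f,f), at(d), at(f), near(d)}
2. swap(d,f)  →  {above(a,d), above(a,f), above(b,d), above(b,f), above(d,b), above(d,f), above(f,d), above(f,f), at(d), at(f), near(d)}
optimal plan length = 2; 2 ≤ 3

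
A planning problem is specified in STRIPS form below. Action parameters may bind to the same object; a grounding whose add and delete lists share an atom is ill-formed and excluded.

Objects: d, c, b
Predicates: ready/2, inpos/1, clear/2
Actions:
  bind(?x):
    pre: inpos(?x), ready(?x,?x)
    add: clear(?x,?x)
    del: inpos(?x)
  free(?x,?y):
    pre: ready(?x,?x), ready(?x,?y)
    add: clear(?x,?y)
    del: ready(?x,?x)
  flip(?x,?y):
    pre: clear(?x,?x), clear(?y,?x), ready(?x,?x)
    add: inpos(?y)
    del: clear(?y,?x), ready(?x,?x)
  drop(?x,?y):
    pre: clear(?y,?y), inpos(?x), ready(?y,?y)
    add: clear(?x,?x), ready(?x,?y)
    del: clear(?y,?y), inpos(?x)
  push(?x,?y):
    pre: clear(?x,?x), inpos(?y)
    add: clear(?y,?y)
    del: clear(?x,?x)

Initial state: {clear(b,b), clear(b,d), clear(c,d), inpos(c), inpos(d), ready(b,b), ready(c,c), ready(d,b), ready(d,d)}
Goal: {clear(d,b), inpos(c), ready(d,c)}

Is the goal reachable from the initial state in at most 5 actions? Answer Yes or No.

Yes

1. free(d,b)  →  {clear(b,b), clear(b,d), clear(c,d), clear(d,b), inpos(c), inpos(d), ready(b,b), ready(c,c), ready(d,b)}
2. push(b,c)  →  {clear(b,d), clear(c,c), clear(c,d), clear(d,b), inpos(c), inpos(d), ready(b,b), ready(c,c), ready(d,b)}
3. drop(d,c)  →  {clear(b,d), clear(c,d), clear(d,b), clear(d,d), inpos(c), ready(b,b), ready(c,c), ready(d,b), ready(d,c)}
optimal plan length = 3; 3 ≤ 5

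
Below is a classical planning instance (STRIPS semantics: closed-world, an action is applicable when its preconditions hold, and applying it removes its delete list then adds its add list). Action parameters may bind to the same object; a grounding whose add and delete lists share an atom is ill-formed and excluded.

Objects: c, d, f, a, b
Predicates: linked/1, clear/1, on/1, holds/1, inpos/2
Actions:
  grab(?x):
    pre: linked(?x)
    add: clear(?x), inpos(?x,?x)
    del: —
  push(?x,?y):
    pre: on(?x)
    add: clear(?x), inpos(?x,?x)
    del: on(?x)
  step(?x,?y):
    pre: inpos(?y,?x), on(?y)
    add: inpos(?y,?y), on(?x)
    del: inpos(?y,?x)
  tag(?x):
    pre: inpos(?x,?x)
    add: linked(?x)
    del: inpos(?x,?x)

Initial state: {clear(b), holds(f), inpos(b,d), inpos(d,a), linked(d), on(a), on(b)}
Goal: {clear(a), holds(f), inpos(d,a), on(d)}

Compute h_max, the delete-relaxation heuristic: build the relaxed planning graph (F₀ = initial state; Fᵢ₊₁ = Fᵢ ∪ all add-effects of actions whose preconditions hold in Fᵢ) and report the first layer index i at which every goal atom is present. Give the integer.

F0 = init (7 atoms)
F1 = F0 ∪ {clear(a), clear(d), inpos(a,a), inpos(b,b), inpos(d,d), on(d)}  (13 atoms)
goal ⊆ F1  ⇒  h_max = 1

1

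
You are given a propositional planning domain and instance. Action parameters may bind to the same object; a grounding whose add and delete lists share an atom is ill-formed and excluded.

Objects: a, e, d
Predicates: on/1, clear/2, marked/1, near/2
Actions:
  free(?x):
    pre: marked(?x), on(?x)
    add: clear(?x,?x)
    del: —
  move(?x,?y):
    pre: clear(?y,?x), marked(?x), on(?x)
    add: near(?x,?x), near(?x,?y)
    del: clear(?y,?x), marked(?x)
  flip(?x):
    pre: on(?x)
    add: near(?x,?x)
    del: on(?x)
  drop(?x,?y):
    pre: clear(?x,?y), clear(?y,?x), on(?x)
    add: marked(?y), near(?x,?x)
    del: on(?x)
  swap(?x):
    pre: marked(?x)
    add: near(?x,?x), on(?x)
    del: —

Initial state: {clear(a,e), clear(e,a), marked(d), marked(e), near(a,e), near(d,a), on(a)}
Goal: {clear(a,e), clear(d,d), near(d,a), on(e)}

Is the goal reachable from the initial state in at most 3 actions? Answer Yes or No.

Yes

1. swap(e)  →  {clear(a,e), clear(e,a), marked(d), marked(e), near(a,e), near(d,a), near(e,e), on(a), on(e)}
2. swap(d)  →  {clear(a,e), clear(e,a), marked(d), marked(e), near(a,e), near(d,a), near(d,d), near(e,e), on(a), on(d), on(e)}
3. free(d)  →  {clear(a,e), clear(d,d), clear(e,a), marked(d), marked(e), near(a,e), near(d,a), near(d,d), near(e,e), on(a), on(d), on(e)}
optimal plan length = 3; 3 ≤ 3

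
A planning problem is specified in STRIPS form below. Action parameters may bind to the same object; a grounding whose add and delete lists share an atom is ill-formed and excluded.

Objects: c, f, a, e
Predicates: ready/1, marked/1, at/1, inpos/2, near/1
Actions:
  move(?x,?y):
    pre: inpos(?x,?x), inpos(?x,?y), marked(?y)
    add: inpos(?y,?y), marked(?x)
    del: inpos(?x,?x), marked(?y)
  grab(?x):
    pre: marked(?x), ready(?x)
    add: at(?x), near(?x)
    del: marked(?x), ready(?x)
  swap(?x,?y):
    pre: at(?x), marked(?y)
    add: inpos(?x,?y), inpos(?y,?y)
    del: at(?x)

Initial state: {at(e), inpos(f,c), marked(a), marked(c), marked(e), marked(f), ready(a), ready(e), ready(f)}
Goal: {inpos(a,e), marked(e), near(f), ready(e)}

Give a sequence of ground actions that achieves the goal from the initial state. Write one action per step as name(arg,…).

grab(f); grab(a); swap(a,e)

1. grab(f)  →  {at(e), at(f), inpos(f,c), marked(a), marked(c), marked(e), near(f), ready(a), ready(e)}
2. grab(a)  →  {at(a), at(e), at(f), inpos(f,c), marked(c), marked(e), near(a), near(f), ready(e)}
3. swap(a,e)  →  {at(e), at(f), inpos(a,e), inpos(e,e), inpos(f,c), marked(c), marked(e), near(a), near(f), ready(e)}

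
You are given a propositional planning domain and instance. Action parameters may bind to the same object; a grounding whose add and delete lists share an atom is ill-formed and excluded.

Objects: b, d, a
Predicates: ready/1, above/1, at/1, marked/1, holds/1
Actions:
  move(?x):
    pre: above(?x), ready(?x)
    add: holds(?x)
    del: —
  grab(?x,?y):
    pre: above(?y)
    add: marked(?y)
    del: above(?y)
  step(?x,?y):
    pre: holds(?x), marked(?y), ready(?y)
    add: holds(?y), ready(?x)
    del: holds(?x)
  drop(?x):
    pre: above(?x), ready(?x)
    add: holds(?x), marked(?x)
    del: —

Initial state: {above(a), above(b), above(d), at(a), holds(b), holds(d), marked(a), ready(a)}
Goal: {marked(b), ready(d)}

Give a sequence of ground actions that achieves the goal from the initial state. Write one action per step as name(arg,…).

1. grab(b,b)  →  {above(a), above(d), at(a), holds(b), holds(d), marked(a), marked(b), ready(a)}
2. step(d,a)  →  {above(a), above(d), at(a), holds(a), holds(b), marked(a), marked(b), ready(a), ready(d)}

grab(b,b); step(d,a)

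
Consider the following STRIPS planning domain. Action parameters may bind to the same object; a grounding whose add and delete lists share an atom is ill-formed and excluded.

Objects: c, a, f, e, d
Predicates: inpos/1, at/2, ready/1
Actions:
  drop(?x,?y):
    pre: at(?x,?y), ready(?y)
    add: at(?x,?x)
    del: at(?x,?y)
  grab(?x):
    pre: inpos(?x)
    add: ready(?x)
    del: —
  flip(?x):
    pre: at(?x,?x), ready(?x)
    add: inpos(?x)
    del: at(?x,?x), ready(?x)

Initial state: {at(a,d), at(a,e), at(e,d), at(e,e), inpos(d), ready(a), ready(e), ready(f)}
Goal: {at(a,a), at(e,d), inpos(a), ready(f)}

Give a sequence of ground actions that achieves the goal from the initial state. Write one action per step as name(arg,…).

drop(a,e); grab(d); flip(a); drop(a,d)

1. drop(a,e)  →  {at(a,a), at(a,d), at(e,d), at(e,e), inpos(d), ready(a), ready(e), ready(f)}
2. grab(d)  →  {at(a,a), at(a,d), at(e,d), at(e,e), inpos(d), ready(a), ready(d), ready(e), ready(f)}
3. flip(a)  →  {at(a,d), at(e,d), at(e,e), inpos(a), inpos(d), ready(d), ready(e), ready(f)}
4. drop(a,d)  →  {at(a,a), at(e,d), at(e,e), inpos(a), inpos(d), ready(d), ready(e), ready(f)}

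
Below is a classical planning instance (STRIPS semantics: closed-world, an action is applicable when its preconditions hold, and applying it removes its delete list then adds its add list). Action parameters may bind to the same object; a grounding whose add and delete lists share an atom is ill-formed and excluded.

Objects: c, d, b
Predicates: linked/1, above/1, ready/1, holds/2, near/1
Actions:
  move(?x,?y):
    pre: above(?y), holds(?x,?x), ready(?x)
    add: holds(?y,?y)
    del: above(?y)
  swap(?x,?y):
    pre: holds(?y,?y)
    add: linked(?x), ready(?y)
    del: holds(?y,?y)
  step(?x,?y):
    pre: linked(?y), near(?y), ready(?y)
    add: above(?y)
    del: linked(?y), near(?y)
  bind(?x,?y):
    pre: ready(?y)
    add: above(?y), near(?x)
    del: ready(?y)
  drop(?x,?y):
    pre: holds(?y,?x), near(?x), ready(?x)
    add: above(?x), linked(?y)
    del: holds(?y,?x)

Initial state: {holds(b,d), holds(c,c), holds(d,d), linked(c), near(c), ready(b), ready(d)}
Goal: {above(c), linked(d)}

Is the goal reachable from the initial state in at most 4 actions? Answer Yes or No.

Yes

1. swap(d,c)  →  {holds(b,d), holds(d,d), linked(c), linked(d), near(c), ready(b), ready(c), ready(d)}
2. step(c,c)  →  {above(c), holds(b,d), holds(d,d), linked(d), ready(b), ready(c), ready(d)}
optimal plan length = 2; 2 ≤ 4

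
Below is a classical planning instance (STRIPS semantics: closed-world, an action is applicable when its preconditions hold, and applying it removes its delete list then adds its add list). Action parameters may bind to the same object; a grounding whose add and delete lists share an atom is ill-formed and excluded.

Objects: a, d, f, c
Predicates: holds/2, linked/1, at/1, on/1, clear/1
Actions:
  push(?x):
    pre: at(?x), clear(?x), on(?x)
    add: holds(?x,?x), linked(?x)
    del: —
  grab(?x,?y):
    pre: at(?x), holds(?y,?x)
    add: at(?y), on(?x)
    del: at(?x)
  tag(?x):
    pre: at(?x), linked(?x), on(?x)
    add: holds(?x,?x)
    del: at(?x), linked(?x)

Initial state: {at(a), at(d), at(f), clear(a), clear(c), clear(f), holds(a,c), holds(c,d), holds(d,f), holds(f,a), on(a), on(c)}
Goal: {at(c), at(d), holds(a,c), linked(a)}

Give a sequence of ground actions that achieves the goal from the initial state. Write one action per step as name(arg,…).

1. push(a)  →  {at(a), at(d), at(f), clear(a), clear(c), clear(f), holds(a,a), holds(a,c), holds(c,d), holds(d,f), holds(f,a), linked(a), on(a), on(c)}
2. grab(d,c)  →  {at(a), at(c), at(f), clear(a), clear(c), clear(f), holds(a,a), holds(a,c), holds(c,d), holds(d,f), holds(f,a), linked(a), on(a), on(c), on(d)}
3. grab(f,d)  →  {at(a), at(c), at(d), clear(a), clear(c), clear(f), holds(a,a), holds(a,c), holds(c,d), holds(d,f), holds(f,a), linked(a), on(a), on(c), on(d), on(f)}

push(a); grab(d,c); grab(f,d)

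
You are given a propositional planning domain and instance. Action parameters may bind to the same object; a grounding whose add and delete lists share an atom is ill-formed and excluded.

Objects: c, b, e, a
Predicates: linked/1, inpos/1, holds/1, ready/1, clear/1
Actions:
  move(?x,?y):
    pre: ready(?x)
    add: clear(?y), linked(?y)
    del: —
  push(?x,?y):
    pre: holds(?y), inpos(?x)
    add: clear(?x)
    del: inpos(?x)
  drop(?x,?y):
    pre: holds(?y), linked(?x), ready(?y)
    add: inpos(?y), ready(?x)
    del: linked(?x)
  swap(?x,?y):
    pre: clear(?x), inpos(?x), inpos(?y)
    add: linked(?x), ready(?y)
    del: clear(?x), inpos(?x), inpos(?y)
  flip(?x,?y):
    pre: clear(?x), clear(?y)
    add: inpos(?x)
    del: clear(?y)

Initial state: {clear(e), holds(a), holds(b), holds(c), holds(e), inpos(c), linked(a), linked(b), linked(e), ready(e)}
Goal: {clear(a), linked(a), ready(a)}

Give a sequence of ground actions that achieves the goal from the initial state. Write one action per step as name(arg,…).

1. drop(a,e)  →  {clear(e), holds(a), holds(b), holds(c), holds(e), inpos(c), inpos(e), linked(b), linked(e), ready(a), ready(e)}
2. move(e,a)  →  {clear(a), clear(e), holds(a), holds(b), holds(c), holds(e), inpos(c), inpos(e), linked(a), linked(b), linked(e), ready(a), ready(e)}

drop(a,e); move(e,a)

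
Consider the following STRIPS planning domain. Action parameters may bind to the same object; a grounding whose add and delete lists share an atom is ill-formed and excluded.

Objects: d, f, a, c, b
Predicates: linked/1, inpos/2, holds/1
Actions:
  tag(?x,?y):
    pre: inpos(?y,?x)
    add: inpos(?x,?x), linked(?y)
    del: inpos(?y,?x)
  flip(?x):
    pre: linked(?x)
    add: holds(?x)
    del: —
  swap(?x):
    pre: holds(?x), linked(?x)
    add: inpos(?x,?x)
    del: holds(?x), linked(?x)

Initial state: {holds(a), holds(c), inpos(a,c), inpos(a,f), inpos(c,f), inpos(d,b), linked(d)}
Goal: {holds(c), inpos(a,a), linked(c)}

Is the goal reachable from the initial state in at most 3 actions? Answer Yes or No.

Yes

1. tag(f,a)  →  {holds(a), holds(c), inpos(a,c), inpos(c,f), inpos(d,b), inpos(f,f), linked(a), linked(d)}
2. tag(f,c)  →  {holds(a), holds(c), inpos(a,c), inpos(d,b), inpos(f,f), linked(a), linked(c), linked(d)}
3. swap(a)  →  {holds(c), inpos(a,a), inpos(a,c), inpos(d,b), inpos(f,f), linked(c), linked(d)}
optimal plan length = 3; 3 ≤ 3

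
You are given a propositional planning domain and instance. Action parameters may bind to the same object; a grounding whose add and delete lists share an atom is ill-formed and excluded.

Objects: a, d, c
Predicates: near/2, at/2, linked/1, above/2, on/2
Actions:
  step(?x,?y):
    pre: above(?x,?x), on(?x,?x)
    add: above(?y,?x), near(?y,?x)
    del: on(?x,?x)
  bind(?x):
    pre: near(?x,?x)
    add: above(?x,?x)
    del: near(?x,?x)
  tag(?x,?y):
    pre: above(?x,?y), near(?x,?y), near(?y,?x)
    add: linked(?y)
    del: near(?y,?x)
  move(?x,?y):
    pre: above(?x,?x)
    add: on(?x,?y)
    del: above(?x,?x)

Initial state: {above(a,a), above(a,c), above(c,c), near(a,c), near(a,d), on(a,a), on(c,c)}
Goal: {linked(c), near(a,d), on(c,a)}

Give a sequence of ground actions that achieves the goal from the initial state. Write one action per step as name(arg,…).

1. step(a,c)  →  {above(a,a), above(a,c), above(c,a), above(c,c), near(a,c), near(a,d), near(c,a), on(c,c)}
2. tag(a,c)  →  {above(a,a), above(a,c), above(c,a), above(c,c), linked(c), near(a,c), near(a,d), on(c,c)}
3. move(c,a)  →  {above(a,a), above(a,c), above(c,a), linked(c), near(a,c), near(a,d), on(c,a), on(c,c)}

step(a,c); tag(a,c); move(c,a)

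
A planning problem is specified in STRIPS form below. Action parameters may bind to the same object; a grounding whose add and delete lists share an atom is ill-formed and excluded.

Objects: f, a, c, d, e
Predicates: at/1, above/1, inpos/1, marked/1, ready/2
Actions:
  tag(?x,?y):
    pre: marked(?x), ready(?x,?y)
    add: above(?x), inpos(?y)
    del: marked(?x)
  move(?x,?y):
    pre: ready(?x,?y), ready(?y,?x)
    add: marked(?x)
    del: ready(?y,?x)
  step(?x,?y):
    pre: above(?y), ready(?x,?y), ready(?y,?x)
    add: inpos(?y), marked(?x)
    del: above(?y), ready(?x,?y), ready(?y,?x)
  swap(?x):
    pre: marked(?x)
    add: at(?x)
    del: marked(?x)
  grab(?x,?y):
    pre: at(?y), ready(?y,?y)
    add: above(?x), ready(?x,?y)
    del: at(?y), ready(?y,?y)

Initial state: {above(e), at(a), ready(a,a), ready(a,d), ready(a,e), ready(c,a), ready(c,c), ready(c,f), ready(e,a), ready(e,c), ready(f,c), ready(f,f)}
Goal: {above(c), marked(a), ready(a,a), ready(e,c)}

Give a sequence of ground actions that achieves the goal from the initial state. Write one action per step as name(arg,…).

move(a,e); move(c,f); tag(c,f)

1. move(a,e)  →  {above(e), at(a), marked(a), ready(a,a), ready(a,d), ready(a,e), ready(c,a), ready(c,c), ready(c,f), ready(e,c), ready(f,c), ready(f,f)}
2. move(c,f)  →  {above(e), at(a), marked(a), marked(c), ready(a,a), ready(a,d), ready(a,e), ready(c,a), ready(c,c), ready(c,f), ready(e,c), ready(f,f)}
3. tag(c,f)  →  {above(c), above(e), at(a), inpos(f), marked(a), ready(a,a), ready(a,d), ready(a,e), ready(c,a), ready(c,c), ready(c,f), ready(e,c), ready(f,f)}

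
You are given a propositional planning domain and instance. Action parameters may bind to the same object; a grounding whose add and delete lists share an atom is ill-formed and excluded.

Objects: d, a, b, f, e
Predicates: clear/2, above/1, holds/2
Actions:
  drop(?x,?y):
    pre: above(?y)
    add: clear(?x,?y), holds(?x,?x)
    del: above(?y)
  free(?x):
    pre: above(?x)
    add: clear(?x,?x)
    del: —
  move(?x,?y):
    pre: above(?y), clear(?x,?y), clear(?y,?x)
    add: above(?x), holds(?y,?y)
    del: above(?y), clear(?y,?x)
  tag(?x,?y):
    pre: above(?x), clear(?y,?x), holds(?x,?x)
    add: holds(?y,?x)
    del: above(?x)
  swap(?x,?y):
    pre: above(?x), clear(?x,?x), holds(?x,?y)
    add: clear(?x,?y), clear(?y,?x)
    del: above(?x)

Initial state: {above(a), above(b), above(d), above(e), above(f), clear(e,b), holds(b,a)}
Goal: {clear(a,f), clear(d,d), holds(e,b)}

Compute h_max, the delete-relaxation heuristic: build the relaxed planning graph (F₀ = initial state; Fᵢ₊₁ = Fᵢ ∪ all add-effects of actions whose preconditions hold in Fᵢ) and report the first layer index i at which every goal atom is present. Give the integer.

F0 = init (7 atoms)
F1 = F0 ∪ {clear(a,a), clear(a,b), clear(a,d), clear(a,e), clear(a,f), clear(b,a), clear(b,b), clear(b,d), clear(b,e), clear(b,f), clear(d,a), clear(d,b), clear(d,d), clear(d,e), clear(d,f), clear(e,a), clear(e,d), clear(e,e), clear(e,f), clear(f,a), clear(f,b), clear(f,d), clear(f,e), clear(f,f), holds(a,a), holds(b,b), holds(d,d), holds(e,e), holds(f,f)}  (36 atoms)
F2 = F1 ∪ {holds(a,b), holds(a,d), holds(a,e), holds(a,f), holds(b,d), holds(b,e), holds(b,f), holds(d,a), holds(d,b), holds(d,e), holds(d,f), holds(e,a), holds(e,b), holds(e,d), holds(e,f), holds(f,a), holds(f,b), holds(f,d), holds(f,e)}  (55 atoms)
goal ⊆ F2  ⇒  h_max = 2

2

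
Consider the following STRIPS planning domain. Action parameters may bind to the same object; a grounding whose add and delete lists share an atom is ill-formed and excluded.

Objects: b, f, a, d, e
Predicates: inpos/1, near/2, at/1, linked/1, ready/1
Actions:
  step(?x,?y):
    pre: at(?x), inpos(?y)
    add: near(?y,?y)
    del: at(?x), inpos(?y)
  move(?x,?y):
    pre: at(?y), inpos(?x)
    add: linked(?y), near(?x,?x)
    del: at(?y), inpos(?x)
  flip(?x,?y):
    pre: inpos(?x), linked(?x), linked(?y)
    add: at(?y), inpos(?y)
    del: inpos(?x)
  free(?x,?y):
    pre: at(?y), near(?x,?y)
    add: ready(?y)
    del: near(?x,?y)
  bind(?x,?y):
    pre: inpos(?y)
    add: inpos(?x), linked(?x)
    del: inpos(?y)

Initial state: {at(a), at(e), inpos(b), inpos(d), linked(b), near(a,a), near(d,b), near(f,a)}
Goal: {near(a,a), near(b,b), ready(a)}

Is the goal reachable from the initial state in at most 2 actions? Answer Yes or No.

1. step(e,b)  →  {at(a), inpos(d), linked(b), near(a,a), near(b,b), near(d,b), near(f,a)}
2. free(f,a)  →  {at(a), inpos(d), linked(b), near(a,a), near(b,b), near(d,b), ready(a)}
optimal plan length = 2; 2 ≤ 2

Yes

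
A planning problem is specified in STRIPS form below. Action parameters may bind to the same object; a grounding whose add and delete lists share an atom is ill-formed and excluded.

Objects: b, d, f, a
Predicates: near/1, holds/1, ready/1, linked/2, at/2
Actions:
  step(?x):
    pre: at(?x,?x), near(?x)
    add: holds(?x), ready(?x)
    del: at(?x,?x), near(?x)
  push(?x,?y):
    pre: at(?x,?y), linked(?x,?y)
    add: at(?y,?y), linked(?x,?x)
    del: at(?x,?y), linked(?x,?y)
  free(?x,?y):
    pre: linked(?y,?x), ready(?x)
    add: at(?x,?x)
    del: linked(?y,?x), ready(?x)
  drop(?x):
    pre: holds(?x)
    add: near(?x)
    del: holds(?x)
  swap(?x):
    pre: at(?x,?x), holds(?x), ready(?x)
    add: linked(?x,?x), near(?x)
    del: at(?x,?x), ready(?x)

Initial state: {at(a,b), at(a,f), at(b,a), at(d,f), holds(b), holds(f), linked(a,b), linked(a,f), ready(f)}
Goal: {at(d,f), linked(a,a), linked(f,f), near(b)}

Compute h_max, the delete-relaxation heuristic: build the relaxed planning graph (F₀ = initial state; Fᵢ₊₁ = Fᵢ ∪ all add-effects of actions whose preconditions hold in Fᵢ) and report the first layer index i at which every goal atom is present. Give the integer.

2

F0 = init (9 atoms)
F1 = F0 ∪ {at(b,b), at(f,f), linked(a,a), near(b), near(f)}  (14 atoms)
F2 = F1 ∪ {linked(f,f), ready(b)}  (16 atoms)
goal ⊆ F2  ⇒  h_max = 2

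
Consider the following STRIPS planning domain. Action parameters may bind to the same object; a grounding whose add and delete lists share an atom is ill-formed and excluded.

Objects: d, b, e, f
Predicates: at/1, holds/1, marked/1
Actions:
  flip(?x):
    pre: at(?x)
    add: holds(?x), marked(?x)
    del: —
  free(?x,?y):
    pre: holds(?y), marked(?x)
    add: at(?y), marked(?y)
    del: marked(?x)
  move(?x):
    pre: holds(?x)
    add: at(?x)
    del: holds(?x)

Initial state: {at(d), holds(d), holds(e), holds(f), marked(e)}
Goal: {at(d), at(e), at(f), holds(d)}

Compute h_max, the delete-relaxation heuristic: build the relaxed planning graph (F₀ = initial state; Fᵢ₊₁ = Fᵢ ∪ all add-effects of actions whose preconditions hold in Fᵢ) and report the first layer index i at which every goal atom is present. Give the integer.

F0 = init (5 atoms)
F1 = F0 ∪ {at(e), at(f), marked(d), marked(f)}  (9 atoms)
goal ⊆ F1  ⇒  h_max = 1

1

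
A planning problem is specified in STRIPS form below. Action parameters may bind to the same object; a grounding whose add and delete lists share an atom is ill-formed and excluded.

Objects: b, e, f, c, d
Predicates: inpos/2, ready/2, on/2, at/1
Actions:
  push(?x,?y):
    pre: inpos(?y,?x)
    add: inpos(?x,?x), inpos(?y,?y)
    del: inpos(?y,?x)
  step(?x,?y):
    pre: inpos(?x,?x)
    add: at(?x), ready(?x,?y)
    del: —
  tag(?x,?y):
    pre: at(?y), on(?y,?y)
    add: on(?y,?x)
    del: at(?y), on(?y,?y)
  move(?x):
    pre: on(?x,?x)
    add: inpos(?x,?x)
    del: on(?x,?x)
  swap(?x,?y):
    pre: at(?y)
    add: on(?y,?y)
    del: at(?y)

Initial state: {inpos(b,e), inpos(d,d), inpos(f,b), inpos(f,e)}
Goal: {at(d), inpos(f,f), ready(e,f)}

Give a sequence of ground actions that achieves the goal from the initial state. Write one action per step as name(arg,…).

1. push(e,f)  →  {inpos(b,e), inpos(d,d), inpos(e,e), inpos(f,b), inpos(f,f)}
2. step(e,f)  →  {at(e), inpos(b,e), inpos(d,d), inpos(e,e), inpos(f,b), inpos(f,f), ready(e,f)}
3. step(d,b)  →  {at(d), at(e), inpos(b,e), inpos(d,d), inpos(e,e), inpos(f,b), inpos(f,f), ready(d,b), ready(e,f)}

push(e,f); step(e,f); step(d,b)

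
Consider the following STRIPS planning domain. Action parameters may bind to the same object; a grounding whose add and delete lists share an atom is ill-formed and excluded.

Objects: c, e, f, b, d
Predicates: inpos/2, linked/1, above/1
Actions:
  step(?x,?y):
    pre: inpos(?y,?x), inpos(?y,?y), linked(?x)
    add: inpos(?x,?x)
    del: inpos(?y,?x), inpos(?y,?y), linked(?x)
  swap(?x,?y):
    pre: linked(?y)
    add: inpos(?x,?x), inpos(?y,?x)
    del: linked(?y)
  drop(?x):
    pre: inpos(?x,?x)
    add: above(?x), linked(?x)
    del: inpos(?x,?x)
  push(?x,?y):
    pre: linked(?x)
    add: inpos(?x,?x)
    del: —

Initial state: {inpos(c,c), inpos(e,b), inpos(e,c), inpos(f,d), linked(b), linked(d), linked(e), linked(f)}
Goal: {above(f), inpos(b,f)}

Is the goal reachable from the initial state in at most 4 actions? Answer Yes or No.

Yes

1. swap(f,b)  →  {inpos(b,f), inpos(c,c), inpos(e,b), inpos(e,c), inpos(f,d), inpos(f,f), linked(d), linked(e), linked(f)}
2. drop(f)  →  {above(f), inpos(b,f), inpos(c,c), inpos(e,b), inpos(e,c), inpos(f,d), linked(d), linked(e), linked(f)}
optimal plan length = 2; 2 ≤ 4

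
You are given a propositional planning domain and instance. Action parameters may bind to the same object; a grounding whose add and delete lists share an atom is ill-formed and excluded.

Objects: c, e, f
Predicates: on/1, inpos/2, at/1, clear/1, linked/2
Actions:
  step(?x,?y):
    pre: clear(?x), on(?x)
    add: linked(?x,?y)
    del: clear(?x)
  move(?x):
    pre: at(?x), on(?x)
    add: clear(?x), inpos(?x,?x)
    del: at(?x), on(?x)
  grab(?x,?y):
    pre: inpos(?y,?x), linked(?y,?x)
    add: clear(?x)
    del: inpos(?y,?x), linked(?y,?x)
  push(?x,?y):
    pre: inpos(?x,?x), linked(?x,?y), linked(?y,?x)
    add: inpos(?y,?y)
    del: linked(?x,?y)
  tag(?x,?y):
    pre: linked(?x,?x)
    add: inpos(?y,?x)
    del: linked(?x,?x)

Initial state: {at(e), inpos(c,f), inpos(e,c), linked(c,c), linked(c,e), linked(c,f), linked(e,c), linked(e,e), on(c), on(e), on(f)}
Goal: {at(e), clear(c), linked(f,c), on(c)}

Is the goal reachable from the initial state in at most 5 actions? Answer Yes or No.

Yes

1. grab(c,e)  →  {at(e), clear(c), inpos(c,f), linked(c,c), linked(c,e), linked(c,f), linked(e,e), on(c), on(e), on(f)}
2. grab(f,c)  →  {at(e), clear(c), clear(f), linked(c,c), linked(c,e), linked(e,e), on(c), on(e), on(f)}
3. step(f,c)  →  {at(e), clear(c), linked(c,c), linked(c,e), linked(e,e), linked(f,c), on(c), on(e), on(f)}
optimal plan length = 3; 3 ≤ 5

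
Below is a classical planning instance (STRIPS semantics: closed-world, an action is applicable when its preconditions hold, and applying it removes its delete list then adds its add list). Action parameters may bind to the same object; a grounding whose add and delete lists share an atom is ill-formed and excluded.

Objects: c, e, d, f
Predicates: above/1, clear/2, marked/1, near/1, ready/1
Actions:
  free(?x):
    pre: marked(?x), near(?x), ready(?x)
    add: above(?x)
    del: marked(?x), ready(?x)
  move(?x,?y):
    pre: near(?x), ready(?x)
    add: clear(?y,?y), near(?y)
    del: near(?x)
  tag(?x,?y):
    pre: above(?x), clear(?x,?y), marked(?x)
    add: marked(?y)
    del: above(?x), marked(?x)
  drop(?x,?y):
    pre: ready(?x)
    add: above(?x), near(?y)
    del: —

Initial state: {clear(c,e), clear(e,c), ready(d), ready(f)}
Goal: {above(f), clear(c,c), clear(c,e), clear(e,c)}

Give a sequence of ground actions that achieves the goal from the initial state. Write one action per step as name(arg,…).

1. drop(f,d)  →  {above(f), clear(c,e), clear(e,c), near(d), ready(d), ready(f)}
2. move(d,c)  →  {above(f), clear(c,c), clear(c,e), clear(e,c), near(c), ready(d), ready(f)}

drop(f,d); move(d,c)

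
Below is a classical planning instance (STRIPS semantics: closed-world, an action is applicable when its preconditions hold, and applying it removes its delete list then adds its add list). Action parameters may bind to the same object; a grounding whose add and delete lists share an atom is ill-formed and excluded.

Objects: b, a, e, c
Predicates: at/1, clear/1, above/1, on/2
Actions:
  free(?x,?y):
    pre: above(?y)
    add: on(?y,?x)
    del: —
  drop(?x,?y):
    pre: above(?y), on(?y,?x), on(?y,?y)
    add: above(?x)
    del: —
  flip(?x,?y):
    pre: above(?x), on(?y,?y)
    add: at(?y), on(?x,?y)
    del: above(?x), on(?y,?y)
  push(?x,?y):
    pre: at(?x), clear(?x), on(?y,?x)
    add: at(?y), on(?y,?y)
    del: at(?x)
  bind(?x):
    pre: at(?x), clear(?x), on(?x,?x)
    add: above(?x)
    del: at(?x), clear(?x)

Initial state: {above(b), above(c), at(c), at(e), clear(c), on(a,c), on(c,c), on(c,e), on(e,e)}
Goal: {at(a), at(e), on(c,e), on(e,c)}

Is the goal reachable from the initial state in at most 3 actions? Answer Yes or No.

1. drop(e,c)  →  {above(b), above(c), above(e), at(c), at(e), clear(c), on(a,c), on(c,c), on(c,e), on(e,e)}
2. free(c,e)  →  {above(b), above(c), above(e), at(c), at(e), clear(c), on(a,c), on(c,c), on(c,e), on(e,c), on(e,e)}
3. push(c,a)  →  {above(b), above(c), above(e), at(a), at(e), clear(c), on(a,a), on(a,c), on(c,c), on(c,e), on(e,c), on(e,e)}
optimal plan length = 3; 3 ≤ 3

Yes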